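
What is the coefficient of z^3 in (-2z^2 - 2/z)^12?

3244032

General term: C(12,j)·(-2z^2)^j·(-2/z)^(12-j), with z-exponent 2j − 1(12−j) = 3j − 12.
Set 3j − 12 = 3: j = 5.
C(12,5) = 792; (-2)^5 = -32; (-2)^7 = -128.
Coefficient = 792 · (-32) · (-128) = 3244032.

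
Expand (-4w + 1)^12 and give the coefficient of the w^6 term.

The general term is C(12,j)·(-4w)^j·(1)^(12-j); the w^6 term has j = 6.
C(12,6) = 924.
Coefficient = C(12,6) · (-4)^6 = 924 · 4096 = 3784704.

3784704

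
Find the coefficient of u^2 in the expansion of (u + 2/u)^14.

192192

General term: C(14,j)·(u)^j·(2/u)^(14-j), with u-exponent 1j − 1(14−j) = 2j − 14.
Set 2j − 14 = 2: j = 8.
C(14,8) = 3003; 1^8 = 1; 2^6 = 64.
Coefficient = 3003 · 1 · 64 = 192192.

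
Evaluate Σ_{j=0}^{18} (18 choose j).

The entries of row 18 sum to 2^18 = 262144.

262144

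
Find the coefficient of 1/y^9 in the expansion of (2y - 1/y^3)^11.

General term: C(11,j)·(2y)^j·(-1/y^3)^(11-j), with y-exponent 1j − 3(11−j) = 4j − 33.
Set 4j − 33 = -9: j = 6.
C(11,6) = 462; 2^6 = 64; (-1)^5 = -1.
Coefficient = 462 · 64 · (-1) = -29568.

-29568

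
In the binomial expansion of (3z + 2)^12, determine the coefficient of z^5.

24634368

The general term is C(12,j)·(3z)^j·(2)^(12-j); the z^5 term has j = 5.
C(12,5) = 792.
Coefficient = C(12,5) · 3^5 · 2^7 = 792 · 243 · 128 = 24634368.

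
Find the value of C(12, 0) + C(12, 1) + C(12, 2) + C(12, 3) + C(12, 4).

1 + 12 + 66 + 220 + 495 = 794.

794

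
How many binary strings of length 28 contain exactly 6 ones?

376740

Choose the 6 positions: C(28,6) = 376740.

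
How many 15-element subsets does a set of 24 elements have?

1307504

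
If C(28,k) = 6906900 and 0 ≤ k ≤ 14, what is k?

9

C(28,k) increases on 0 ≤ k ≤ 14. C(28,8) = 3108105 and C(28,9) = 6906900, so k = 9.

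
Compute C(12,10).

C(12,10) = C(12,2) by symmetry.
C(12,2) = (12·11) / 2! = 132 / 2 = 66.

66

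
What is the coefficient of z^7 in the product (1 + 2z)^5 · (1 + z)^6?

3530

Coefficient of z^7 = Σ_{j} C(5,j)·2^j·C(6,7-j)·1^(7-j) for j from 1 to 5.
= 10 + 240 + 1200 + 1600 + 480 = 3530.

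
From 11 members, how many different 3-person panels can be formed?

This is C(11,3) = 165.

165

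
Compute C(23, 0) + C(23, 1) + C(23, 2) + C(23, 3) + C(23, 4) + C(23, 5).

44552

1 + 23 + 253 + 1771 + 8855 + 33649 = 44552.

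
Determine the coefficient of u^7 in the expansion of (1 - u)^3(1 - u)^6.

-36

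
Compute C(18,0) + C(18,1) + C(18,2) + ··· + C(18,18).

The entries of row 18 sum to 2^18 = 262144.

262144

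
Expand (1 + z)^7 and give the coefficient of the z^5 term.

The general term is C(7,j)·(1)^j·(z)^(7-j); the z^5 term has j = 2.
C(7,2) = 21.
Coefficient = C(7,2) = 21.

21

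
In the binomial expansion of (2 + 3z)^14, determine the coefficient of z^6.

The general term is C(14,j)·(2)^j·(3z)^(14-j); the z^6 term has j = 8.
C(14,8) = 3003.
Coefficient = C(14,8) · 2^8 · 3^6 = 3003 · 256 · 729 = 560431872.

560431872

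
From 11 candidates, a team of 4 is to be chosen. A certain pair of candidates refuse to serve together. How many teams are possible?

All 4-subsets: C(11,4) = 330. Those containing both fixed elements: C(9,2) = 36.
330 − 36 = 294.

294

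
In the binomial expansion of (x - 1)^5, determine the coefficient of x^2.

-10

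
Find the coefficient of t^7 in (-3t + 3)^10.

The general term is C(10,j)·(-3t)^j·(3)^(10-j); the t^7 term has j = 7.
C(10,7) = 120.
Coefficient = C(10,7) · (-3)^7 · 3^3 = 120 · (-2187) · 27 = -7085880.

-7085880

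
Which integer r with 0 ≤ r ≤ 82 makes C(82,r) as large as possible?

C(82,r) is maximized at r = 82/2 = 41.

41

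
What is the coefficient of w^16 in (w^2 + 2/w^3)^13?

312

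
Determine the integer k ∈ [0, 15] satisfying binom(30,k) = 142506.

C(30,k) increases on 0 ≤ k ≤ 15. C(30,4) = 27405 and C(30,5) = 142506, so k = 5.

5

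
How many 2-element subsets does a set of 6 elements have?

C(6,2) = (6·5) / 2! = 30 / 2 = 15.

15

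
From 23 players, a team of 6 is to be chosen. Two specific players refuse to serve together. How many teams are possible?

94962

All 6-subsets: C(23,6) = 100947. Those containing both fixed elements: C(21,4) = 5985.
100947 − 5985 = 94962.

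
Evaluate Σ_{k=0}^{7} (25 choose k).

726206

1 + 25 + 300 + 2300 + 12650 + 53130 + 177100 + 480700 = 726206.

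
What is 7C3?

35

C(7,3) = (7·6·5) / 3! = 210 / 6 = 35.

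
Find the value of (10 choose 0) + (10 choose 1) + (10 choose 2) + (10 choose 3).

1 + 10 + 45 + 120 = 176.

176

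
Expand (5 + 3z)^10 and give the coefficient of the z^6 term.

95681250

The general term is C(10,j)·(5)^j·(3z)^(10-j); the z^6 term has j = 4.
C(10,4) = 210.
Coefficient = C(10,4) · 5^4 · 3^6 = 210 · 625 · 729 = 95681250.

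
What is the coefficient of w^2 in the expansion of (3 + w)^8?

20412

The general term is C(8,j)·(3)^j·(w)^(8-j); the w^2 term has j = 6.
C(8,6) = 28.
Coefficient = C(8,6) · 3^6 = 28 · 729 = 20412.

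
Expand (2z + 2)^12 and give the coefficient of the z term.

The general term is C(12,j)·(2z)^j·(2)^(12-j); the z^1 term has j = 1.
C(12,1) = 12.
Coefficient = C(12,1) · 2^1 · 2^11 = 12 · 2 · 2048 = 49152.

49152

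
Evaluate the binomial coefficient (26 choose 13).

10400600

C(26,13) = (26·25·24·23·22·21·20·19·18·17·16·15·14) / 13! = 64764752532480000 / 6227020800 = 10400600.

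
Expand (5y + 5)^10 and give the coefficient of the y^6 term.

2050781250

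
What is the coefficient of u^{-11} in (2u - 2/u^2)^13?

10543104

General term: C(13,j)·(2u)^j·(-2/u^2)^(13-j), with u-exponent 1j − 2(13−j) = 3j − 26.
Set 3j − 26 = -11: j = 5.
C(13,5) = 1287; 2^5 = 32; (-2)^8 = 256.
Coefficient = 1287 · 32 · 256 = 10543104.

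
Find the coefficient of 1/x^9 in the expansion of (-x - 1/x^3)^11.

-462

General term: C(11,j)·(-x)^j·(-1/x^3)^(11-j), with x-exponent 1j − 3(11−j) = 4j − 33.
Set 4j − 33 = -9: j = 6.
C(11,6) = 462; (-1)^6 = 1; (-1)^5 = -1.
Coefficient = 462 · 1 · (-1) = -462.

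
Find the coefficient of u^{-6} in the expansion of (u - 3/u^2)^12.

673596

General term: C(12,j)·(u)^j·(-3/u^2)^(12-j), with u-exponent 1j − 2(12−j) = 3j − 24.
Set 3j − 24 = -6: j = 6.
C(12,6) = 924; 1^6 = 1; (-3)^6 = 729.
Coefficient = 924 · 1 · 729 = 673596.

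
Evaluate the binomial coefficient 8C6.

28

C(8,6) = C(8,2) by symmetry.
C(8,2) = (8·7) / 2! = 56 / 2 = 28.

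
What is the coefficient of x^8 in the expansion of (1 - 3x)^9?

59049

The general term is C(9,j)·(1)^j·(-3x)^(9-j); the x^8 term has j = 1.
C(9,1) = 9.
Coefficient = C(9,1) · (-3)^8 = 9 · 6561 = 59049.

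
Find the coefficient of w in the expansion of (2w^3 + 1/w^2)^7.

General term: C(7,j)·(2w^3)^j·(1/w^2)^(7-j), with w-exponent 3j − 2(7−j) = 5j − 14.
Set 5j − 14 = 1: j = 3.
C(7,3) = 35; 2^3 = 8; 1^4 = 1.
Coefficient = 35 · 8 · 1 = 280.

280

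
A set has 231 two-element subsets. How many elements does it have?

n(n−1)/2 = 231 ⇒ n(n−1) = 462. Since 22·21 = 462, n = 22.

22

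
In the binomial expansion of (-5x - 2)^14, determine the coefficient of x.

573440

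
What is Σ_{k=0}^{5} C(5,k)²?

Σ C(5,k)² is the coefficient of x^5 in (1+x)^5(1+x)^5 = (1+x)^10, i.e. C(10,5) = 252.

252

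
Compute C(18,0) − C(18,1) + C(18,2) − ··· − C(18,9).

-24310

The partial alternating sum Σ_{k=0}^{9} (−1)^k C(18,k) = (−1)^9 C(17,9) = -24310.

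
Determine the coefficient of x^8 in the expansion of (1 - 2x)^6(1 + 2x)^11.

-28160

Coefficient of x^8 = Σ_{j} C(6,j)·(-2)^j·C(11,8-j)·2^(8-j) for j from 0 to 6.
= 42240 + (-506880) + 1774080 + (-2365440) + 1267200 + (-253440) + 14080 = -28160.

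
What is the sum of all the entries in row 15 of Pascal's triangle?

Setting x = 1 in (1+x)^15 gives Σ C(15,r) = 2^15 = 32768.

32768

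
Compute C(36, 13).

2310789600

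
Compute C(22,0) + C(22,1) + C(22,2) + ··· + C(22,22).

4194304

The entries of row 22 sum to 2^22 = 4194304.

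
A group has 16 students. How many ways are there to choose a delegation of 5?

This is C(16,5) = 4368.

4368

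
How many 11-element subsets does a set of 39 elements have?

1676056044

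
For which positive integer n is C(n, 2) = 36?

n(n−1)/2 = 36 ⇒ n(n−1) = 72. Since 9·8 = 72, n = 9.

9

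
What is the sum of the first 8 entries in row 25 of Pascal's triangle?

726206

1 + 25 + 300 + 2300 + 12650 + 53130 + 177100 + 480700 = 726206.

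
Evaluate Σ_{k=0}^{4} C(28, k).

24158

1 + 28 + 378 + 3276 + 20475 = 24158.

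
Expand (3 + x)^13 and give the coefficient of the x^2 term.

The general term is C(13,j)·(3)^j·(x)^(13-j); the x^2 term has j = 11.
C(13,11) = 78.
Coefficient = C(13,11) · 3^11 = 78 · 177147 = 13817466.

13817466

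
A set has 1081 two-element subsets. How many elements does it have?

n(n−1)/2 = 1081 ⇒ n(n−1) = 2162. Since 47·46 = 2162, n = 47.

47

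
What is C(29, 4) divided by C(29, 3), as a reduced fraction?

C(n,k+1)/C(n,k) = (n−k)/(k+1) = (29−3)/(3+1) = 26/4 = 13/2.

13/2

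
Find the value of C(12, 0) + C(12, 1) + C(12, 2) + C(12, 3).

299

1 + 12 + 66 + 220 = 299.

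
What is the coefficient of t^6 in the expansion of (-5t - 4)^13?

-439296000000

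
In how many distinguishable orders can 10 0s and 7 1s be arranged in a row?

Choose positions for the 0s: C(17,10) = 19448.

19448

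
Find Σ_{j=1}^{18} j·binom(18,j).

2359296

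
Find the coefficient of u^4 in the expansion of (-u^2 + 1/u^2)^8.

General term: C(8,j)·(-u^2)^j·(1/u^2)^(8-j), with u-exponent 2j − 2(8−j) = 4j − 16.
Set 4j − 16 = 4: j = 5.
C(8,5) = 56; (-1)^5 = -1; 1^3 = 1.
Coefficient = 56 · (-1) · 1 = -56.

-56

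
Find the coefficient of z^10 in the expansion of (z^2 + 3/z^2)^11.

General term: C(11,j)·(z^2)^j·(3/z^2)^(11-j), with z-exponent 2j − 2(11−j) = 4j − 22.
Set 4j − 22 = 10: j = 8.
C(11,8) = 165; 1^8 = 1; 3^3 = 27.
Coefficient = 165 · 1 · 27 = 4455.

4455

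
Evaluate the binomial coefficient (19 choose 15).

3876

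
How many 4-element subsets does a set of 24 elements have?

10626

C(24,4) = (24·23·22·21) / 4! = 255024 / 24 = 10626.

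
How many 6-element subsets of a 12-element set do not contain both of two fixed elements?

All 6-subsets: C(12,6) = 924. Those containing both fixed elements: C(10,4) = 210.
924 − 210 = 714.

714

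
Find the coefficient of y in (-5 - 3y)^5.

The general term is C(5,j)·(-5)^j·(-3y)^(5-j); the y^1 term has j = 4.
C(5,4) = 5.
Coefficient = C(5,4) · (-5)^4 · (-3)^1 = 5 · 625 · (-3) = -9375.

-9375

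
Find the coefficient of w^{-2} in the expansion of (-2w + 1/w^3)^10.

General term: C(10,j)·(-2w)^j·(1/w^3)^(10-j), with w-exponent 1j − 3(10−j) = 4j − 30.
Set 4j − 30 = -2: j = 7.
C(10,7) = 120; (-2)^7 = -128; 1^3 = 1.
Coefficient = 120 · (-128) · 1 = -15360.

-15360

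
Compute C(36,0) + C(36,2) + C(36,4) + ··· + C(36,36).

Even-k terms of row 36 sum to 2^35 = 34359738368.

34359738368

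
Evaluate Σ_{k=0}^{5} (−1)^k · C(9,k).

The partial alternating sum Σ_{k=0}^{5} (−1)^k C(9,k) = (−1)^5 C(8,5) = -56.

-56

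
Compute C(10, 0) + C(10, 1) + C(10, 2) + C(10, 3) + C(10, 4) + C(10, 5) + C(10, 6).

848

1 + 10 + 45 + 120 + 210 + 252 + 210 = 848.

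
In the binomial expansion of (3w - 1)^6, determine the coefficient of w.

The general term is C(6,j)·(3w)^j·(-1)^(6-j); the w^1 term has j = 1.
C(6,1) = 6.
Coefficient = C(6,1) · 3^1 · (-1)^5 = 6 · 3 · (-1) = -18.

-18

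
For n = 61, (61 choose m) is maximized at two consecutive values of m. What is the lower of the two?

30

For odd n = 61, C(61,m) peaks at m = (n−1)/2 and (n+1)/2; the lower is 30.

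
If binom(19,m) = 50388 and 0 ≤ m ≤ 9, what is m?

7

C(19,m) increases on 0 ≤ m ≤ 9. C(19,6) = 27132 and C(19,7) = 50388, so m = 7.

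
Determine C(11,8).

C(11,8) = C(11,3) by symmetry.
C(11,3) = (11·10·9) / 3! = 990 / 6 = 165.

165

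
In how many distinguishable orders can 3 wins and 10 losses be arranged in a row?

Choose positions for the wins: C(13,3) = 286.

286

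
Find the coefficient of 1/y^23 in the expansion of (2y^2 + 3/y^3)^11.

General term: C(11,j)·(2y^2)^j·(3/y^3)^(11-j), with y-exponent 2j − 3(11−j) = 5j − 33.
Set 5j − 33 = -23: j = 2.
C(11,2) = 55; 2^2 = 4; 3^9 = 19683.
Coefficient = 55 · 4 · 19683 = 4330260.

4330260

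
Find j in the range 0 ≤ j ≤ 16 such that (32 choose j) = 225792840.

12

C(32,j) increases on 0 ≤ j ≤ 16. C(32,11) = 129024480 and C(32,12) = 225792840, so j = 12.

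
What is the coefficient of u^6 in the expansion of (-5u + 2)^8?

The general term is C(8,j)·(-5u)^j·(2)^(8-j); the u^6 term has j = 6.
C(8,6) = 28.
Coefficient = C(8,6) · (-5)^6 · 2^2 = 28 · 15625 · 4 = 1750000.

1750000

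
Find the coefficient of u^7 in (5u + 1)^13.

The general term is C(13,j)·(5u)^j·(1)^(13-j); the u^7 term has j = 7.
C(13,7) = 1716.
Coefficient = C(13,7) · 5^7 = 1716 · 78125 = 134062500.

134062500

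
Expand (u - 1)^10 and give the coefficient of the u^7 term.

The general term is C(10,j)·(u)^j·(-1)^(10-j); the u^7 term has j = 7.
C(10,7) = 120.
Coefficient = C(10,7) · (-1)^3 = 120 · (-1) = -120.

-120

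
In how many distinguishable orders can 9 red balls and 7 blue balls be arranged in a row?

11440

Choose positions for the red balls: C(16,9) = 11440.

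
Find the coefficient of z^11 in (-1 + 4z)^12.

-50331648

The general term is C(12,j)·(-1)^j·(4z)^(12-j); the z^11 term has j = 1.
C(12,1) = 12.
Coefficient = C(12,1) · (-1)^1 · 4^11 = 12 · (-1) · 4194304 = -50331648.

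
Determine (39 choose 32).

15380937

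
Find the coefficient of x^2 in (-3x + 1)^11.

The general term is C(11,j)·(-3x)^j·(1)^(11-j); the x^2 term has j = 2.
C(11,2) = 55.
Coefficient = C(11,2) · (-3)^2 = 55 · 9 = 495.

495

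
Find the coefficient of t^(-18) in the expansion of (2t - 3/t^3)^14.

General term: C(14,j)·(2t)^j·(-3/t^3)^(14-j), with t-exponent 1j − 3(14−j) = 4j − 42.
Set 4j − 42 = -18: j = 6.
C(14,6) = 3003; 2^6 = 64; (-3)^8 = 6561.
Coefficient = 3003 · 64 · 6561 = 1260971712.

1260971712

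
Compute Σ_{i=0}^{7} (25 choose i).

726206

1 + 25 + 300 + 2300 + 12650 + 53130 + 177100 + 480700 = 726206.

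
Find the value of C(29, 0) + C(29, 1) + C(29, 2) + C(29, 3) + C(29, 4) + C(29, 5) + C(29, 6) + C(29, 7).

1 + 29 + 406 + 3654 + 23751 + 118755 + 475020 + 1560780 = 2182396.

2182396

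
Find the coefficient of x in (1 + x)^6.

The general term is C(6,j)·(1)^j·(x)^(6-j); the x^1 term has j = 5.
C(6,5) = 6.
Coefficient = C(6,5) = 6.

6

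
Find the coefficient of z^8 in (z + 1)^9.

The general term is C(9,j)·(z)^j·(1)^(9-j); the z^8 term has j = 8.
C(9,8) = 9.
Coefficient = C(9,8) = 9.

9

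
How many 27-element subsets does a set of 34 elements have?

5379616

C(34,27) = C(34,7) by symmetry.
C(34,7) = (34·33·32·31·30·29·28) / 7! = 27113264640 / 5040 = 5379616.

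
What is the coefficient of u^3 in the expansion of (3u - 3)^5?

The general term is C(5,j)·(3u)^j·(-3)^(5-j); the u^3 term has j = 3.
C(5,3) = 10.
Coefficient = C(5,3) · 3^3 · (-3)^2 = 10 · 27 · 9 = 2430.

2430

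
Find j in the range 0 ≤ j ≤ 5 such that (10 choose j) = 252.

C(10,j) increases on 0 ≤ j ≤ 5. C(10,4) = 210 and C(10,5) = 252, so j = 5.

5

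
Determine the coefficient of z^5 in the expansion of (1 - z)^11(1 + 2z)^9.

Coefficient of z^5 = Σ_{j} C(11,j)·(-1)^j·C(9,5-j)·2^(5-j) for j from 0 to 5.
= 4032 + (-22176) + 36960 + (-23760) + 5940 + (-462) = 534.

534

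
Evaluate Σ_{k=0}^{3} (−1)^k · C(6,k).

-10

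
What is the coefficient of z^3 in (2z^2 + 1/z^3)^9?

5376

General term: C(9,j)·(2z^2)^j·(1/z^3)^(9-j), with z-exponent 2j − 3(9−j) = 5j − 27.
Set 5j − 27 = 3: j = 6.
C(9,6) = 84; 2^6 = 64; 1^3 = 1.
Coefficient = 84 · 64 · 1 = 5376.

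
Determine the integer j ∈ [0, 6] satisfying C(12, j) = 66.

2

C(12,j) increases on 0 ≤ j ≤ 6. C(12,1) = 12 and C(12,2) = 66, so j = 2.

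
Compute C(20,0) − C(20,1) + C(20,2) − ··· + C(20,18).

The partial alternating sum Σ_{k=0}^{18} (−1)^k C(20,k) = (−1)^18 C(19,18) = 19.

19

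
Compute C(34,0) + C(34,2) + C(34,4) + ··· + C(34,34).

8589934592

Even-r terms of row 34 sum to 2^33 = 8589934592.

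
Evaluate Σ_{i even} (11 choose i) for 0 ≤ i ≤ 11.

Even-i terms of row 11 sum to 2^10 = 1024.

1024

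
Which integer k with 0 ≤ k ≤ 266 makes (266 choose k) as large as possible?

133

C(266,k) is maximized at k = 266/2 = 133.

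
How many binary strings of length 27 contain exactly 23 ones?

Choose the 23 positions: C(27,23) = 17550.

17550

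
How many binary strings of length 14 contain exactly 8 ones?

Choose the 8 positions: C(14,8) = 3003.

3003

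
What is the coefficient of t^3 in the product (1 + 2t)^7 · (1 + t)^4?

704

Coefficient of t^3 = Σ_{j} C(7,j)·2^j·C(4,3-j)·1^(3-j) for j from 0 to 3.
= 4 + 84 + 336 + 280 = 704.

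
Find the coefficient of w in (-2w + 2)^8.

-2048

The general term is C(8,j)·(-2w)^j·(2)^(8-j); the w^1 term has j = 1.
C(8,1) = 8.
Coefficient = C(8,1) · (-2)^1 · 2^7 = 8 · (-2) · 128 = -2048.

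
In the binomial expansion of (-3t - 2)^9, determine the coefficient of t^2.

-41472

The general term is C(9,j)·(-3t)^j·(-2)^(9-j); the t^2 term has j = 2.
C(9,2) = 36.
Coefficient = C(9,2) · (-3)^2 · (-2)^7 = 36 · 9 · (-128) = -41472.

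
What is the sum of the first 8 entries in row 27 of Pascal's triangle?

1285624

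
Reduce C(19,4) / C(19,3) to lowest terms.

4

C(n,k+1)/C(n,k) = (n−k)/(k+1) = (19−3)/(3+1) = 16/4 = 4.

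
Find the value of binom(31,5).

C(31,5) = (31·30·29·28·27) / 5! = 20389320 / 120 = 169911.

169911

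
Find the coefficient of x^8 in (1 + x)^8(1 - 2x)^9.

-2447

Coefficient of x^8 = Σ_{j} C(8,j)·1^j·C(9,8-j)·(-2)^(8-j) for j from 0 to 8.
= 2304 + (-36864) + 150528 + (-225792) + 141120 + (-37632) + 4032 + (-144) + 1 = -2447.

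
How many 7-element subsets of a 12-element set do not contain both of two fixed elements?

540

All 7-subsets: C(12,7) = 792. Those containing both fixed elements: C(10,5) = 252.
792 − 252 = 540.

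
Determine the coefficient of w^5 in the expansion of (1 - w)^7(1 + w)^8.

21

Coefficient of w^5 = Σ_{j} C(7,j)·(-1)^j·C(8,5-j)·1^(5-j) for j from 0 to 5.
= 56 + (-490) + 1176 + (-980) + 280 + (-21) = 21.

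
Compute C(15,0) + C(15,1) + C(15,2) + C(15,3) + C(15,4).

1 + 15 + 105 + 455 + 1365 = 1941.

1941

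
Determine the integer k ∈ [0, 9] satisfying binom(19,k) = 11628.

5

C(19,k) increases on 0 ≤ k ≤ 9. C(19,4) = 3876 and C(19,5) = 11628, so k = 5.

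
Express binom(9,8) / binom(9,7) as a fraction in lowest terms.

1/4

C(n,k+1)/C(n,k) = (n−k)/(k+1) = (9−7)/(7+1) = 2/8 = 1/4.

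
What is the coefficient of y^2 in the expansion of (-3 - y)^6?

1215

The general term is C(6,j)·(-3)^j·(-y)^(6-j); the y^2 term has j = 4.
C(6,4) = 15.
Coefficient = C(6,4) · (-3)^4 = 15 · 81 = 1215.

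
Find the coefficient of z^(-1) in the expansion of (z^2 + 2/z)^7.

General term: C(7,j)·(z^2)^j·(2/z)^(7-j), with z-exponent 2j − 1(7−j) = 3j − 7.
Set 3j − 7 = -1: j = 2.
C(7,2) = 21; 1^2 = 1; 2^5 = 32.
Coefficient = 21 · 1 · 32 = 672.

672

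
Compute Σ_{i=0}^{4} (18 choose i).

4048

1 + 18 + 153 + 816 + 3060 = 4048.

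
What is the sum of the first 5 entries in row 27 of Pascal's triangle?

1 + 27 + 351 + 2925 + 17550 = 20854.

20854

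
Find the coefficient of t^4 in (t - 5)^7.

The general term is C(7,j)·(t)^j·(-5)^(7-j); the t^4 term has j = 4.
C(7,4) = 35.
Coefficient = C(7,4) · (-5)^3 = 35 · (-125) = -4375.

-4375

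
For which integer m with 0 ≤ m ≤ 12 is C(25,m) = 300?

C(25,m) increases on 0 ≤ m ≤ 12. C(25,1) = 25 and C(25,2) = 300, so m = 2.

2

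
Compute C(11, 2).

55

C(11,2) = (11·10) / 2! = 110 / 2 = 55.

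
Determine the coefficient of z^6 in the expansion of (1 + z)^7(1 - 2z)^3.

21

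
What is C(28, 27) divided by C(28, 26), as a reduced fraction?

C(n,k+1)/C(n,k) = (n−k)/(k+1) = (28−26)/(26+1) = 2/27.

2/27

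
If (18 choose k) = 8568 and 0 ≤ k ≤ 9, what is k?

C(18,k) increases on 0 ≤ k ≤ 9. C(18,4) = 3060 and C(18,5) = 8568, so k = 5.

5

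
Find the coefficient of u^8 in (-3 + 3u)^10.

The general term is C(10,j)·(-3)^j·(3u)^(10-j); the u^8 term has j = 2.
C(10,2) = 45.
Coefficient = C(10,2) · (-3)^2 · 3^8 = 45 · 9 · 6561 = 2657205.

2657205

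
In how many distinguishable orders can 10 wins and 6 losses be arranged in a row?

Choose positions for the wins: C(16,10) = 8008.

8008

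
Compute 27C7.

888030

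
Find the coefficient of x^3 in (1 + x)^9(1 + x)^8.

680

Coefficient of x^3 = Σ_{j} C(9,j)·C(8,3-j) for j from 0 to 3.
= 56 + 252 + 288 + 84 = 680.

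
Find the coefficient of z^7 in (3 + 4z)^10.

53084160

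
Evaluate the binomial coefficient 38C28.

C(38,28) = C(38,10) by symmetry.
C(38,10) = (38·37·36·35·34·33·32·31·30·29) / 10! = 1715456253772800 / 3628800 = 472733756.

472733756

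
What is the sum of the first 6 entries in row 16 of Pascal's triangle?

1 + 16 + 120 + 560 + 1820 + 4368 = 6885.

6885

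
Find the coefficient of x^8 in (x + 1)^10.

45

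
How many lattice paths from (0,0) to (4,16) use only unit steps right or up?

4845

Each path is a sequence of 20 steps with 4 rights: C(20,4) = 4845.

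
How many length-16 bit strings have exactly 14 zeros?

Choose the 14 positions: C(16,14) = 120.

120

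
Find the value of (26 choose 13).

C(26,13) = (26·25·24·23·22·21·20·19·18·17·16·15·14) / 13! = 64764752532480000 / 6227020800 = 10400600.

10400600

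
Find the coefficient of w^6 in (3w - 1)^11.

-336798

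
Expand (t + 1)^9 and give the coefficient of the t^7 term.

36

The general term is C(9,j)·(t)^j·(1)^(9-j); the t^7 term has j = 7.
C(9,7) = 36.
Coefficient = C(9,7) = 36.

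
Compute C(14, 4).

C(14,4) = (14·13·12·11) / 4! = 24024 / 24 = 1001.

1001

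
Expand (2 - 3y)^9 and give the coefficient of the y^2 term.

41472

The general term is C(9,j)·(2)^j·(-3y)^(9-j); the y^2 term has j = 7.
C(9,7) = 36.
Coefficient = C(9,7) · 2^7 · (-3)^2 = 36 · 128 · 9 = 41472.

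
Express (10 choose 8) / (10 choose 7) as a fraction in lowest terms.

3/8

C(n,k+1)/C(n,k) = (n−k)/(k+1) = (10−7)/(7+1) = 3/8.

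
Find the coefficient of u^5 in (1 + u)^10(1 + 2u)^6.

19764

Coefficient of u^5 = Σ_{j} C(10,j)·1^j·C(6,5-j)·2^(5-j) for j from 0 to 5.
= 192 + 2400 + 7200 + 7200 + 2520 + 252 = 19764.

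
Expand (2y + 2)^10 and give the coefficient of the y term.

10240

The general term is C(10,j)·(2y)^j·(2)^(10-j); the y^1 term has j = 1.
C(10,1) = 10.
Coefficient = C(10,1) · 2^1 · 2^9 = 10 · 2 · 512 = 10240.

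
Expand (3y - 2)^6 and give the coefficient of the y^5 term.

-2916

The general term is C(6,j)·(3y)^j·(-2)^(6-j); the y^5 term has j = 5.
C(6,5) = 6.
Coefficient = C(6,5) · 3^5 · (-2)^1 = 6 · 243 · (-2) = -2916.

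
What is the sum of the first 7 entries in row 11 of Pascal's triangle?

1 + 11 + 55 + 165 + 330 + 462 + 462 = 1486.

1486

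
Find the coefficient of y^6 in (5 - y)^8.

The general term is C(8,j)·(5)^j·(-y)^(8-j); the y^6 term has j = 2.
C(8,2) = 28.
Coefficient = C(8,2) · 5^2 = 28 · 25 = 700.

700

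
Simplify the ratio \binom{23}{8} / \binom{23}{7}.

C(n,k+1)/C(n,k) = (n−k)/(k+1) = (23−7)/(7+1) = 16/8 = 2.

2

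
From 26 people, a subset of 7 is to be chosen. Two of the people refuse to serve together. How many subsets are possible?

615296

All 7-subsets: C(26,7) = 657800. Those containing both fixed elements: C(24,5) = 42504.
657800 − 42504 = 615296.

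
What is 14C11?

364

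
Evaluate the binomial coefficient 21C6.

54264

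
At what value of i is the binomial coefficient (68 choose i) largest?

C(68,i) is maximized at i = 68/2 = 34.

34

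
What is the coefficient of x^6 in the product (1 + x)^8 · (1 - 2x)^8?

Coefficient of x^6 = Σ_{j} C(8,j)·1^j·C(8,6-j)·(-2)^(6-j) for j from 0 to 6.
= 1792 + (-14336) + 31360 + (-25088) + 7840 + (-896) + 28 = 700.

700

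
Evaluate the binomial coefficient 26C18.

1562275

C(26,18) = C(26,8) by symmetry.
C(26,8) = (26·25·24·23·22·21·20·19) / 8! = 62990928000 / 40320 = 1562275.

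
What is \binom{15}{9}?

C(15,9) = C(15,6) by symmetry.
C(15,6) = (15·14·13·12·11·10) / 6! = 3603600 / 720 = 5005.

5005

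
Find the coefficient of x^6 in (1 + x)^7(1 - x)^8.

Coefficient of x^6 = Σ_{j} C(7,j)·1^j·C(8,6-j)·(-1)^(6-j) for j from 0 to 6.
= 28 + (-392) + 1470 + (-1960) + 980 + (-168) + 7 = -35.

-35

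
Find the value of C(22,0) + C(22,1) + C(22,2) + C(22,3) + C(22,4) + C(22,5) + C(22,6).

1 + 22 + 231 + 1540 + 7315 + 26334 + 74613 = 110056.

110056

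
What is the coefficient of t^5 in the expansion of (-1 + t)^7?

21

The general term is C(7,j)·(-1)^j·(t)^(7-j); the t^5 term has j = 2.
C(7,2) = 21.
Coefficient = C(7,2) = 21.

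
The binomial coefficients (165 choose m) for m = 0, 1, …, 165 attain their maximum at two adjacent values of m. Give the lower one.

82

For odd n = 165, C(165,m) peaks at m = (n−1)/2 and (n+1)/2; the lower is 82.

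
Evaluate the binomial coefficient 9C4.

C(9,4) = (9·8·7·6) / 4! = 3024 / 24 = 126.

126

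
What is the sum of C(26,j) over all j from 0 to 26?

67108864

The entries of row 26 sum to 2^26 = 67108864.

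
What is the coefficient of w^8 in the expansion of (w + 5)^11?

The general term is C(11,j)·(w)^j·(5)^(11-j); the w^8 term has j = 8.
C(11,8) = 165.
Coefficient = C(11,8) · 5^3 = 165 · 125 = 20625.

20625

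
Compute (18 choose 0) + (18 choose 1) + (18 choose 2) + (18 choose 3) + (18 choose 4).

1 + 18 + 153 + 816 + 3060 = 4048.

4048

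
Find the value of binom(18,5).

8568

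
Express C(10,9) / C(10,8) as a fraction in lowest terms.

C(n,k+1)/C(n,k) = (n−k)/(k+1) = (10−8)/(8+1) = 2/9.

2/9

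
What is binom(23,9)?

C(23,9) = (23·22·21·20·19·18·17·16·15) / 9! = 296541907200 / 362880 = 817190.

817190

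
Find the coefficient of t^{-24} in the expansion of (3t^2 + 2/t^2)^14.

General term: C(14,j)·(3t^2)^j·(2/t^2)^(14-j), with t-exponent 2j − 2(14−j) = 4j − 28.
Set 4j − 28 = -24: j = 1.
C(14,1) = 14; 3^1 = 3; 2^13 = 8192.
Coefficient = 14 · 3 · 8192 = 344064.

344064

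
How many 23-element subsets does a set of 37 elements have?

6107086800

C(37,23) = C(37,14) by symmetry.
C(37,14) = (37·36·35·34·33·32·31·30·29·28·27·26·25·24) / 14! = 532405391434076160000 / 87178291200 = 6107086800.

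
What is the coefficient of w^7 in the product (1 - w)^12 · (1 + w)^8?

112

Coefficient of w^7 = Σ_{j} C(12,j)·(-1)^j·C(8,7-j)·1^(7-j) for j from 0 to 7.
= 8 + (-336) + 3696 + (-15400) + 27720 + (-22176) + 7392 + (-792) = 112.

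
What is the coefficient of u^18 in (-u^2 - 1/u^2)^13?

General term: C(13,j)·(-u^2)^j·(-1/u^2)^(13-j), with u-exponent 2j − 2(13−j) = 4j − 26.
Set 4j − 26 = 18: j = 11.
C(13,11) = 78; (-1)^11 = -1; (-1)^2 = 1.
Coefficient = 78 · (-1) · 1 = -78.

-78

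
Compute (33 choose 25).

13884156

C(33,25) = C(33,8) by symmetry.
C(33,8) = (33·32·31·30·29·28·27·26) / 8! = 559809169920 / 40320 = 13884156.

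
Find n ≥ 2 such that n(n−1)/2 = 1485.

55

n(n−1)/2 = 1485 ⇒ n(n−1) = 2970. Since 55·54 = 2970, n = 55.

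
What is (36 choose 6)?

1947792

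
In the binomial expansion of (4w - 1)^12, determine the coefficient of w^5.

The general term is C(12,j)·(4w)^j·(-1)^(12-j); the w^5 term has j = 5.
C(12,5) = 792.
Coefficient = C(12,5) · 4^5 · (-1)^7 = 792 · 1024 · (-1) = -811008.

-811008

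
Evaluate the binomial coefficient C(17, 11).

12376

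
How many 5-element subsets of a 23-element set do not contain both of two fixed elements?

All 5-subsets: C(23,5) = 33649. Those containing both fixed elements: C(21,3) = 1330.
33649 − 1330 = 32319.

32319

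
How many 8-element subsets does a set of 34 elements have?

18156204

C(34,8) = (34·33·32·31·30·29·28·27) / 8! = 732058145280 / 40320 = 18156204.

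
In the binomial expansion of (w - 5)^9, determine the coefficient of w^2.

-2812500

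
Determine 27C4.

17550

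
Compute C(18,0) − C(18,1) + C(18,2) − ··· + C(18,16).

The partial alternating sum Σ_{k=0}^{16} (−1)^k C(18,k) = (−1)^16 C(17,16) = 17.

17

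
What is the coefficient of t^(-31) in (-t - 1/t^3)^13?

General term: C(13,j)·(-t)^j·(-1/t^3)^(13-j), with t-exponent 1j − 3(13−j) = 4j − 39.
Set 4j − 39 = -31: j = 2.
C(13,2) = 78; (-1)^2 = 1; (-1)^11 = -1.
Coefficient = 78 · 1 · (-1) = -78.

-78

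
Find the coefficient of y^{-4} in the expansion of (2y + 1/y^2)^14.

General term: C(14,j)·(2y)^j·(1/y^2)^(14-j), with y-exponent 1j − 2(14−j) = 3j − 28.
Set 3j − 28 = -4: j = 8.
C(14,8) = 3003; 2^8 = 256; 1^6 = 1.
Coefficient = 3003 · 256 · 1 = 768768.

768768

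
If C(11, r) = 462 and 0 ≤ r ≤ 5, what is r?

C(11,r) increases on 0 ≤ r ≤ 5. C(11,4) = 330 and C(11,5) = 462, so r = 5.

5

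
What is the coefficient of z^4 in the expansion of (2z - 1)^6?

The general term is C(6,j)·(2z)^j·(-1)^(6-j); the z^4 term has j = 4.
C(6,4) = 15.
Coefficient = C(6,4) · 2^4 = 15 · 16 = 240.

240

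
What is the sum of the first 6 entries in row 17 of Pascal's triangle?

9402

1 + 17 + 136 + 680 + 2380 + 6188 = 9402.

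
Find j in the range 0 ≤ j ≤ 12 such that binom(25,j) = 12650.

4

C(25,j) increases on 0 ≤ j ≤ 12. C(25,3) = 2300 and C(25,4) = 12650, so j = 4.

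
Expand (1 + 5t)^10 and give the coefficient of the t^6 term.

3281250

The general term is C(10,j)·(1)^j·(5t)^(10-j); the t^6 term has j = 4.
C(10,4) = 210.
Coefficient = C(10,4) · 5^6 = 210 · 15625 = 3281250.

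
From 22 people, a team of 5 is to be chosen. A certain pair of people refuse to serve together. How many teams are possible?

25194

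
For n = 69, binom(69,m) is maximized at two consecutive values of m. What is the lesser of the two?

34

For odd n = 69, C(69,m) peaks at m = (n−1)/2 and (n+1)/2; the lesser is 34.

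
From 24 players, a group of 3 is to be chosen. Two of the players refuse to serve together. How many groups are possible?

2002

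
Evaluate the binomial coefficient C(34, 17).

2333606220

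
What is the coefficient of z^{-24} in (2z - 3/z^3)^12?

General term: C(12,j)·(2z)^j·(-3/z^3)^(12-j), with z-exponent 1j − 3(12−j) = 4j − 36.
Set 4j − 36 = -24: j = 3.
C(12,3) = 220; 2^3 = 8; (-3)^9 = -19683.
Coefficient = 220 · 8 · (-19683) = -34642080.

-34642080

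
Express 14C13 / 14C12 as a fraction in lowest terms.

2/13

C(n,k+1)/C(n,k) = (n−k)/(k+1) = (14−12)/(12+1) = 2/13.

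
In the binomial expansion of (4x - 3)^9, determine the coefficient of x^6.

-9289728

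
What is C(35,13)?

1476337800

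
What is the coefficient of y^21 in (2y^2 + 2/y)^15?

General term: C(15,j)·(2y^2)^j·(2/y)^(15-j), with y-exponent 2j − 1(15−j) = 3j − 15.
Set 3j − 15 = 21: j = 12.
C(15,12) = 455; 2^12 = 4096; 2^3 = 8.
Coefficient = 455 · 4096 · 8 = 14909440.

14909440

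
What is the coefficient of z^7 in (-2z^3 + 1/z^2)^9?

-4032

General term: C(9,j)·(-2z^3)^j·(1/z^2)^(9-j), with z-exponent 3j − 2(9−j) = 5j − 18.
Set 5j − 18 = 7: j = 5.
C(9,5) = 126; (-2)^5 = -32; 1^4 = 1.
Coefficient = 126 · (-32) · 1 = -4032.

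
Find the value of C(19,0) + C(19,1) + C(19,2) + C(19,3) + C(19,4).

1 + 19 + 171 + 969 + 3876 = 5036.

5036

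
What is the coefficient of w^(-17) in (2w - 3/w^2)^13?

135104112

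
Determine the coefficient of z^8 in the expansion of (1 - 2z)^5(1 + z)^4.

Coefficient of z^8 = Σ_{j} C(5,j)·(-2)^j·C(4,8-j)·1^(8-j) for j from 4 to 5.
= 80 + (-128) = -48.

-48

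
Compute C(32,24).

C(32,24) = C(32,8) by symmetry.
C(32,8) = (32·31·30·29·28·27·26·25) / 8! = 424097856000 / 40320 = 10518300.

10518300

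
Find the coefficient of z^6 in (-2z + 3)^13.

The general term is C(13,j)·(-2z)^j·(3)^(13-j); the z^6 term has j = 6.
C(13,6) = 1716.
Coefficient = C(13,6) · (-2)^6 · 3^7 = 1716 · 64 · 2187 = 240185088.

240185088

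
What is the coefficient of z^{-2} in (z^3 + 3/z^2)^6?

1215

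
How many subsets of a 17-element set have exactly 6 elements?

Choose the 6 positions: C(17,6) = 12376.

12376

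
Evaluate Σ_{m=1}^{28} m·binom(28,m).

Since m·C(28,m) = 28·C(27,m−1), the sum is 28·2^27 = 28·134217728 = 3758096384.

3758096384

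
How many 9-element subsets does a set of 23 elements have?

817190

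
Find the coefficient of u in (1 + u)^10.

10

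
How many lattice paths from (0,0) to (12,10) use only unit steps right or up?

Each path is a sequence of 22 steps with 12 rights: C(22,12) = 646646.

646646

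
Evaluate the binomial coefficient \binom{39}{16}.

37711260990

C(39,16) = (39·38·37·36·35·34·33·32·31·30·29·28·27·26·25·24) / 16! = 789024790105300869120000 / 20922789888000 = 37711260990.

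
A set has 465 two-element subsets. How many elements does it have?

n(n−1)/2 = 465 ⇒ n(n−1) = 930. Since 31·30 = 930, n = 31.

31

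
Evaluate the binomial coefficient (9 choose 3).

84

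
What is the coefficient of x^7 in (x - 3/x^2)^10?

General term: C(10,j)·(x)^j·(-3/x^2)^(10-j), with x-exponent 1j − 2(10−j) = 3j − 20.
Set 3j − 20 = 7: j = 9.
C(10,9) = 10; 1^9 = 1; (-3)^1 = -3.
Coefficient = 10 · 1 · (-3) = -30.

-30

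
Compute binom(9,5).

126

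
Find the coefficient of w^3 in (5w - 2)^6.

-20000

The general term is C(6,j)·(5w)^j·(-2)^(6-j); the w^3 term has j = 3.
C(6,3) = 20.
Coefficient = C(6,3) · 5^3 · (-2)^3 = 20 · 125 · (-8) = -20000.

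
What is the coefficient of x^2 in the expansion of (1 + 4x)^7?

336

The general term is C(7,j)·(1)^j·(4x)^(7-j); the x^2 term has j = 5.
C(7,5) = 21.
Coefficient = C(7,5) · 4^2 = 21 · 16 = 336.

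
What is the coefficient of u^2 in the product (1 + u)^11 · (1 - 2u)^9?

1

Coefficient of u^2 = Σ_{j} C(11,j)·1^j·C(9,2-j)·(-2)^(2-j) for j from 0 to 2.
= 144 + (-198) + 55 = 1.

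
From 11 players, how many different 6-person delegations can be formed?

This is C(11,6) = 462.

462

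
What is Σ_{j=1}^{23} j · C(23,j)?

Differentiating (1+x)^23 and setting x=1: Σ j·C(23,j) = 23·2^22 = 96468992.

96468992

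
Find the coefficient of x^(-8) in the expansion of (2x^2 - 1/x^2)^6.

-12

General term: C(6,j)·(2x^2)^j·(-1/x^2)^(6-j), with x-exponent 2j − 2(6−j) = 4j − 12.
Set 4j − 12 = -8: j = 1.
C(6,1) = 6; 2^1 = 2; (-1)^5 = -1.
Coefficient = 6 · 2 · (-1) = -12.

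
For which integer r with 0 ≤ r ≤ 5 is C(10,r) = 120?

3

C(10,r) increases on 0 ≤ r ≤ 5. C(10,2) = 45 and C(10,3) = 120, so r = 3.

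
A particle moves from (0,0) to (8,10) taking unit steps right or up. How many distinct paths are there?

43758

Each path is a sequence of 18 steps with 8 rights: C(18,8) = 43758.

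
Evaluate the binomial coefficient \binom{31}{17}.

265182525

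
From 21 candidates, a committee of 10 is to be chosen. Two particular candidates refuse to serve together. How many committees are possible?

277134

All 10-subsets: C(21,10) = 352716. Those containing both fixed elements: C(19,8) = 75582.
352716 − 75582 = 277134.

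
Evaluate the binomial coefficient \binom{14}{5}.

2002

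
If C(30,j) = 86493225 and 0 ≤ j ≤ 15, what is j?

12

C(30,j) increases on 0 ≤ j ≤ 15. C(30,11) = 54627300 and C(30,12) = 86493225, so j = 12.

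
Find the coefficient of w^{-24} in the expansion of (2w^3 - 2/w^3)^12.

General term: C(12,j)·(2w^3)^j·(-2/w^3)^(12-j), with w-exponent 3j − 3(12−j) = 6j − 36.
Set 6j − 36 = -24: j = 2.
C(12,2) = 66; 2^2 = 4; (-2)^10 = 1024.
Coefficient = 66 · 4 · 1024 = 270336.

270336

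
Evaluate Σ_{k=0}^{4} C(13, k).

1 + 13 + 78 + 286 + 715 = 1093.

1093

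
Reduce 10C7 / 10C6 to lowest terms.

4/7

C(n,k+1)/C(n,k) = (n−k)/(k+1) = (10−6)/(6+1) = 4/7.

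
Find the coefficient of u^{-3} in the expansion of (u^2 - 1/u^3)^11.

General term: C(11,j)·(u^2)^j·(-1/u^3)^(11-j), with u-exponent 2j − 3(11−j) = 5j − 33.
Set 5j − 33 = -3: j = 6.
C(11,6) = 462; 1^6 = 1; (-1)^5 = -1.
Coefficient = 462 · 1 · (-1) = -462.

-462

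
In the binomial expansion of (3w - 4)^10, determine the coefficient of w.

-7864320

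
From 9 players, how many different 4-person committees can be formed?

126

This is C(9,4) = 126.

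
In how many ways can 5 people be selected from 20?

This is C(20,5) = 15504.

15504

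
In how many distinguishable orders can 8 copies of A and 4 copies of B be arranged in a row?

495

Choose positions for the A's: C(12,8) = 495.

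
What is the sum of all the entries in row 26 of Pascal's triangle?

67108864

Setting x = 1 in (1+x)^26 gives Σ C(26,i) = 2^26 = 67108864.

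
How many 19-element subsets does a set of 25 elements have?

177100

C(25,19) = C(25,6) by symmetry.
C(25,6) = (25·24·23·22·21·20) / 6! = 127512000 / 720 = 177100.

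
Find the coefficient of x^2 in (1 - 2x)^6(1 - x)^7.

165

Coefficient of x^2 = Σ_{j} C(6,j)·(-2)^j·C(7,2-j)·(-1)^(2-j) for j from 0 to 2.
= 21 + 84 + 60 = 165.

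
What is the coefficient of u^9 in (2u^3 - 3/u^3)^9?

-145152

General term: C(9,j)·(2u^3)^j·(-3/u^3)^(9-j), with u-exponent 3j − 3(9−j) = 6j − 27.
Set 6j − 27 = 9: j = 6.
C(9,6) = 84; 2^6 = 64; (-3)^3 = -27.
Coefficient = 84 · 64 · (-27) = -145152.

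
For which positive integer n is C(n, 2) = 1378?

n(n−1)/2 = 1378 ⇒ n(n−1) = 2756. Since 53·52 = 2756, n = 53.

53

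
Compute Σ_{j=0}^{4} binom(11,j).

1 + 11 + 55 + 165 + 330 = 562.

562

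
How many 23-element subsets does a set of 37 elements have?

6107086800

C(37,23) = C(37,14) by symmetry.
C(37,14) = (37·36·35·34·33·32·31·30·29·28·27·26·25·24) / 14! = 532405391434076160000 / 87178291200 = 6107086800.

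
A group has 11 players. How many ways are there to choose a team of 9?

This is C(11,9) = 55.

55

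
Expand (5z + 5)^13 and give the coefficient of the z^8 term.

1571044921875

The general term is C(13,j)·(5z)^j·(5)^(13-j); the z^8 term has j = 8.
C(13,8) = 1287.
Coefficient = C(13,8) · 5^8 · 5^5 = 1287 · 390625 · 3125 = 1571044921875.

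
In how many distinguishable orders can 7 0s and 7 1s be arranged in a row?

3432

Choose positions for the 0s: C(14,7) = 3432.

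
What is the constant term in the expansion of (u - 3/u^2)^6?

General term: C(6,j)·(u)^j·(-3/u^2)^(6-j), with u-exponent 1j − 2(6−j) = 3j − 12.
Set 3j − 12 = 0: j = 4.
C(6,4) = 15; 1^4 = 1; (-3)^2 = 9.
Coefficient = 15 · 1 · 9 = 135.

135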